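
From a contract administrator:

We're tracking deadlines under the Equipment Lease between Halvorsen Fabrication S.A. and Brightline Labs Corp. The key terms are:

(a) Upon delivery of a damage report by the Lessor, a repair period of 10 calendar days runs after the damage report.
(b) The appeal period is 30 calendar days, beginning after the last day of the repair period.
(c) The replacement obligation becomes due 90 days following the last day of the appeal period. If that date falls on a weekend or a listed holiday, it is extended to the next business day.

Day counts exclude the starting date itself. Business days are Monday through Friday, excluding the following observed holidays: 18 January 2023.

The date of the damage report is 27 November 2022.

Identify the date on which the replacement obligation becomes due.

6 April 2023

The last day of the repair period: 27 November 2022 + 10 days = 7 December 2022.
The last day of the appeal period: 7 December 2022 + 30 days = 6 January 2023.
Adding 90 calendar days to 6 January 2023 gives 6 April 2023, which is the date on which the replacement obligation becomes due. 6 April 2023 is a Thursday and is not a listed holiday, so no roll-forward applies.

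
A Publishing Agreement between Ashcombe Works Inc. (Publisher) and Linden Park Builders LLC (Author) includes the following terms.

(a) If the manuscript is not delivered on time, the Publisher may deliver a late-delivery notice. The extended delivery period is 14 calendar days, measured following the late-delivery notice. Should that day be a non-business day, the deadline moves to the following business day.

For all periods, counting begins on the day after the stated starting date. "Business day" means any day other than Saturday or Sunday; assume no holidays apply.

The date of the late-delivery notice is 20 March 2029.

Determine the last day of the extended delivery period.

The last day of the extended delivery period: 14 calendar days after 20 March 2029 is 3 April 2029. 3 April 2029 is a Tuesday, so no roll-forward applies.

3 April 2029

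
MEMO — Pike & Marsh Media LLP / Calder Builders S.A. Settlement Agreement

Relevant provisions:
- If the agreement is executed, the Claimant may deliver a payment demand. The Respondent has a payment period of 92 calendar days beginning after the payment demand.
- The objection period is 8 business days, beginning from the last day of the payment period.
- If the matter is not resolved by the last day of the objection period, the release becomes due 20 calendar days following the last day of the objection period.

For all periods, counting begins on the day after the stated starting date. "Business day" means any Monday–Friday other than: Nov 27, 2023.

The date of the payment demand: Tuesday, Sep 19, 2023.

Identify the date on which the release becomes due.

The last day of the payment period: 92 calendar days after Sep 19, 2023 is Dec 20, 2023.
The last day of the objection period: 8 business days after Wednesday, Dec 20, 2023, skipping weekends — Dec 21, Dec 22, Dec 25, Dec 26, Dec 27, Dec 28, Dec 29, Jan 1 — lands on Monday, Jan 1, 2024.
The date on which the release becomes due: 20 calendar days after Jan 1, 2024 is Jan 21, 2024.

Jan 21, 2024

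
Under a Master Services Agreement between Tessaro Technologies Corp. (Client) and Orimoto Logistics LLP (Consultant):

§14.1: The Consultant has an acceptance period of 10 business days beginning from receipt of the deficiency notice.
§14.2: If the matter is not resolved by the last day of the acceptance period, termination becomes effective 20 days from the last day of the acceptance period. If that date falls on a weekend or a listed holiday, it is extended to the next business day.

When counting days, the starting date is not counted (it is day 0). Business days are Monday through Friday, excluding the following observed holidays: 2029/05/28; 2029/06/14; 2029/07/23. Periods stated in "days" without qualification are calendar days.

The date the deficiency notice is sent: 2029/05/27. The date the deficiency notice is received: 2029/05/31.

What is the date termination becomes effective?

From Thursday, 2029/05/31, 10 business days (Jun 1, Jun 4, Jun 5, Jun 6, Jun 7, Jun 8, Jun 11, Jun 12, Jun 13, Jun 15, skipping weekends and the listed holiday on Jun 14) brings us to Friday, 2029/06/15, which is the last day of the acceptance period.
The date termination becomes effective: 20 calendar days after 2029/06/15 is 2029/07/05. 2029/07/05 is a Thursday and is not a listed holiday, so no roll-forward applies.

2029/07/05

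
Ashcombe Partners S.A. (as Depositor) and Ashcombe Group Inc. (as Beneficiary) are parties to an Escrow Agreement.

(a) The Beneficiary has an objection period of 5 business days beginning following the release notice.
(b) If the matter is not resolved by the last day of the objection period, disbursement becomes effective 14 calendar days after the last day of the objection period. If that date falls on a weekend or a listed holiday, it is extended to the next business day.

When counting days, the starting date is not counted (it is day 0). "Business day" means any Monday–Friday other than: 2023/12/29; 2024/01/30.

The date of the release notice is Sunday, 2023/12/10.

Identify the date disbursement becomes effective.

2024/01/01

The last day of the objection period: counting 5 business days from Sunday, 2023/12/10 (Dec 11, Dec 12, Dec 13, Dec 14, Dec 15, skipping weekends) reaches Friday, 2023/12/15.
The date disbursement becomes effective: 2023/12/15 + 14 days = 2023/12/29. That falls on Friday, a listed holiday, so it rolls to the next business day, Monday, 2024/01/01.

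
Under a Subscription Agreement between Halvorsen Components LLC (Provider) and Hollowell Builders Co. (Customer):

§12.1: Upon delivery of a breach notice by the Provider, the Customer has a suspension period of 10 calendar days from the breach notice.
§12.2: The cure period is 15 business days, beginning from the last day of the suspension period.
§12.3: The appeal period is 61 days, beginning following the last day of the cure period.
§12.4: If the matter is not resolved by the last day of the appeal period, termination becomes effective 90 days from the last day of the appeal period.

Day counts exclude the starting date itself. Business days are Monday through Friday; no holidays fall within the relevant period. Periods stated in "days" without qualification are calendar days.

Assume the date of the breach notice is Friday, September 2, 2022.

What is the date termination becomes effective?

The last day of the suspension period: 10 calendar days after September 2, 2022 is September 12, 2022.
The last day of the cure period: counting 15 business days from Monday, September 12, 2022 (Sep 13, Sep 14, Sep 15, Sep 16, …, Sep 29, Sep 30, Oct 3, skipping weekends) reaches Monday, October 3, 2022.
Adding 61 calendar days to October 3, 2022 gives December 3, 2022, which is the last day of the appeal period.
The date termination becomes effective: 90 calendar days after December 3, 2022 is March 3, 2023.

March 3, 2023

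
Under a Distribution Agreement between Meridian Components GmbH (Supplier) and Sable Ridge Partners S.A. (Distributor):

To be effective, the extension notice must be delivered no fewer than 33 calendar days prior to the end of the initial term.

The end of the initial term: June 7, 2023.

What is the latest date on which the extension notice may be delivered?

May 5, 2023

June 7, 2023 minus 33 days is May 5, 2023.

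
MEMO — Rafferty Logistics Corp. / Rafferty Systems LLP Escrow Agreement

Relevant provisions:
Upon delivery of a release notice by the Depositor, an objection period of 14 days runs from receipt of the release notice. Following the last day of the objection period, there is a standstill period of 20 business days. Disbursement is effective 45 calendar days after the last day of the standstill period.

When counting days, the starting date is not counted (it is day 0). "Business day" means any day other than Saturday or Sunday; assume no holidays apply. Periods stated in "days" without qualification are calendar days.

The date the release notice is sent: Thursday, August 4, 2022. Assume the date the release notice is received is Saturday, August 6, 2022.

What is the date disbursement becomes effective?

Adding 14 calendar days to August 6, 2022 gives August 20, 2022, which is the last day of the objection period.
The last day of the standstill period: counting 20 business days from Saturday, August 20, 2022 (Aug 22, Aug 23, Aug 24, Aug 25, …, Sep 14, Sep 15, Sep 16, skipping weekends) reaches Friday, September 16, 2022.
Adding 45 calendar days to September 16, 2022 gives October 31, 2022, which is the date disbursement becomes effective.

October 31, 2022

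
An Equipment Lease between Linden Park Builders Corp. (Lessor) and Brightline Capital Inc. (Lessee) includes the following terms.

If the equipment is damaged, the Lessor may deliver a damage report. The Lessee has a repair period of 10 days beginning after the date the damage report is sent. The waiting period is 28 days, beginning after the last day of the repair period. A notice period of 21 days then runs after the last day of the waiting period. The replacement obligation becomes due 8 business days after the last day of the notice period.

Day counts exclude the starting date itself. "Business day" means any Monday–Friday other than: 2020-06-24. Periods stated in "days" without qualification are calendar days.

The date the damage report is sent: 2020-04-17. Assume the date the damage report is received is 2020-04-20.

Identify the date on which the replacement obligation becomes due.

2020-06-26

Adding 10 calendar days to 2020-04-17 gives 2020-04-27, which is the last day of the repair period.
The last day of the waiting period: 2020-04-27 + 28 days = 2020-05-25.
The last day of the notice period: 2020-05-25 + 21 days = 2020-06-15.
The date on which the replacement obligation becomes due: counting 8 business days from Monday, 2020-06-15 (Jun 16, Jun 17, Jun 18, Jun 19, Jun 22, Jun 23, Jun 25, Jun 26, skipping weekends and the listed holiday on Jun 24) reaches Friday, 2020-06-26.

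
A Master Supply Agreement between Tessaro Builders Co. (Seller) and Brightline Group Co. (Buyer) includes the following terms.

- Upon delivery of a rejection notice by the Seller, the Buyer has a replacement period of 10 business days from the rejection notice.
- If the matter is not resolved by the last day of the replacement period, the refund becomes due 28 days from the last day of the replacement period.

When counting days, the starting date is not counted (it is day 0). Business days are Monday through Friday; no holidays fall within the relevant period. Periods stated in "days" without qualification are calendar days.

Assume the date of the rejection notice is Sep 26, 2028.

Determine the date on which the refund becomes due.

Nov 7, 2028

The last day of the replacement period: counting 10 business days from Tuesday, Sep 26, 2028 (Sep 27, Sep 28, Sep 29, Oct 2, Oct 3, Oct 4, Oct 5, Oct 6, Oct 9, Oct 10, skipping weekends) reaches Tuesday, Oct 10, 2028.
The date on which the refund becomes due: 28 calendar days after Oct 10, 2028 is Nov 7, 2028.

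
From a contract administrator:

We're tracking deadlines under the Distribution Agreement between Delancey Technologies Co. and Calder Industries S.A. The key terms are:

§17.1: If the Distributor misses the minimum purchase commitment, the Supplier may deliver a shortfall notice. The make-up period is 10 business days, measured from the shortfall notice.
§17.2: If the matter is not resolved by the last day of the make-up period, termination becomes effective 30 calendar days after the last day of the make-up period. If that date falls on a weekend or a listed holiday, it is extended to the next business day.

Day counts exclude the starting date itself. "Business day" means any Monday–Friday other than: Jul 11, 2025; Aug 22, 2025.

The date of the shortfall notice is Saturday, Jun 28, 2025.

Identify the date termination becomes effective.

From Saturday, Jun 28, 2025, 10 business days (Jun 30, Jul 1, Jul 2, Jul 3, Jul 4, Jul 7, Jul 8, Jul 9, Jul 10, Jul 14, skipping weekends and the listed holiday on Jul 11) brings us to Monday, Jul 14, 2025, which is the last day of the make-up period.
The date termination becomes effective: Jul 14, 2025 + 30 days = Aug 13, 2025. Aug 13, 2025 is a Wednesday and is not a listed holiday, so no roll-forward applies.

Aug 13, 2025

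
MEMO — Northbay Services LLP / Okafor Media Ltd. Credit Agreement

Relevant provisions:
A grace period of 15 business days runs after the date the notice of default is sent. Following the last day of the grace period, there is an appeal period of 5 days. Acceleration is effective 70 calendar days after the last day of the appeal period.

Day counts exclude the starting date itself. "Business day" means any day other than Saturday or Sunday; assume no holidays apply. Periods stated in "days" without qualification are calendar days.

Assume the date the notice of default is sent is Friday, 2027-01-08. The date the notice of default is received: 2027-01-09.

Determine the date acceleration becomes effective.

2027-04-14

The last day of the grace period: 15 business days after Friday, 2027-01-08, skipping weekends — Jan 11, Jan 12, Jan 13, Jan 14, …, Jan 27, Jan 28, Jan 29 — lands on Friday, 2027-01-29.
Adding 5 calendar days to 2027-01-29 gives 2027-02-03, which is the last day of the appeal period.
Adding 70 calendar days to 2027-02-03 gives 2027-04-14, which is the date acceleration becomes effective.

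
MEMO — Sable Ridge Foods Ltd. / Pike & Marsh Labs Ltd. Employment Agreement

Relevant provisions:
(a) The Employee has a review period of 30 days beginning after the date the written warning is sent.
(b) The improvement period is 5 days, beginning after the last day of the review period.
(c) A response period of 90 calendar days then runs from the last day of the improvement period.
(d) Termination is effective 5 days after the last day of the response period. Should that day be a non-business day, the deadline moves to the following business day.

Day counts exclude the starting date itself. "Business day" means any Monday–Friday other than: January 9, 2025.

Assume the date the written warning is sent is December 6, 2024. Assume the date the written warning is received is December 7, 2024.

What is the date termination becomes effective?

Adding 30 calendar days to December 6, 2024 gives January 5, 2025, which is the last day of the review period.
The last day of the improvement period: January 5, 2025 + 5 days = January 10, 2025.
Adding 90 calendar days to January 10, 2025 gives April 10, 2025, which is the last day of the response period.
The date termination becomes effective: April 10, 2025 + 5 days = April 15, 2025. April 15, 2025 is a Tuesday and is not a listed holiday, so no roll-forward applies.

April 15, 2025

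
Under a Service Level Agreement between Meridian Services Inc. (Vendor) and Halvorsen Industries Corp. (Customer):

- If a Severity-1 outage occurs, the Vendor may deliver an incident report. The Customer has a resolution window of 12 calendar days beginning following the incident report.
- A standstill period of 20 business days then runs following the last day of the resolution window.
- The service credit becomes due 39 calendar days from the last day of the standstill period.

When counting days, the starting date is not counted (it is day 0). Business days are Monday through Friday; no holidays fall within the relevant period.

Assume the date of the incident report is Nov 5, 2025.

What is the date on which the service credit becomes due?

Jan 23, 2026

Adding 12 calendar days to Nov 5, 2025 gives Nov 17, 2025, which is the last day of the resolution window.
From Monday, Nov 17, 2025, 20 business days (Nov 18, Nov 19, Nov 20, Nov 21, …, Dec 11, Dec 12, Dec 15, skipping weekends) brings us to Monday, Dec 15, 2025, which is the last day of the standstill period.
The date on which the service credit becomes due: Dec 15, 2025 + 39 days = Jan 23, 2026.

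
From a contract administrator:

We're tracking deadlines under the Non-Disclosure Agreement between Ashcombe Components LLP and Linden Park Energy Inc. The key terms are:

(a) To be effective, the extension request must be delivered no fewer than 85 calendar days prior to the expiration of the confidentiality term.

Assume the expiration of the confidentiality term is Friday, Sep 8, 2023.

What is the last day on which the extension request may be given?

Jun 15, 2023

Sep 8, 2023 minus 85 days is Jun 15, 2023.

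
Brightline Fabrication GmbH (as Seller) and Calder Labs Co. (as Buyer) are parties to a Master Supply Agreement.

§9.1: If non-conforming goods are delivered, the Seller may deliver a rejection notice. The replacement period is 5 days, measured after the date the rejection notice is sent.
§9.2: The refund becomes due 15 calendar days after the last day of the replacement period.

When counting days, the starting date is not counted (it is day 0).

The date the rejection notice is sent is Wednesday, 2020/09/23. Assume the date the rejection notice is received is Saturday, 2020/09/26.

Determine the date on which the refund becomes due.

Adding 5 calendar days to 2020/09/23 gives 2020/09/28, which is the last day of the replacement period.
The date on which the refund becomes due: 15 calendar days after 2020/09/28 is 2020/10/13.

2020/10/13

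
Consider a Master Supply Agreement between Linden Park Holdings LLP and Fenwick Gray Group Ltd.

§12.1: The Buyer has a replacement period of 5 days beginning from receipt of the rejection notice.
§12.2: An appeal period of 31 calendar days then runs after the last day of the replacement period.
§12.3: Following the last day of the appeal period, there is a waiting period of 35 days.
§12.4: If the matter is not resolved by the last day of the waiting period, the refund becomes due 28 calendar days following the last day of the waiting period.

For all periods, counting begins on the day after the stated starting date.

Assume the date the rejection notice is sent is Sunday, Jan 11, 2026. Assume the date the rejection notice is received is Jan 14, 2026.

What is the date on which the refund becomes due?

The last day of the replacement period: Jan 14, 2026 + 5 days = Jan 19, 2026.
The last day of the appeal period: 31 calendar days after Jan 19, 2026 is Feb 19, 2026.
The last day of the waiting period: Feb 19, 2026 + 35 days = Mar 26, 2026.
The date on which the refund becomes due: Mar 26, 2026 + 28 days = Apr 23, 2026.

Apr 23, 2026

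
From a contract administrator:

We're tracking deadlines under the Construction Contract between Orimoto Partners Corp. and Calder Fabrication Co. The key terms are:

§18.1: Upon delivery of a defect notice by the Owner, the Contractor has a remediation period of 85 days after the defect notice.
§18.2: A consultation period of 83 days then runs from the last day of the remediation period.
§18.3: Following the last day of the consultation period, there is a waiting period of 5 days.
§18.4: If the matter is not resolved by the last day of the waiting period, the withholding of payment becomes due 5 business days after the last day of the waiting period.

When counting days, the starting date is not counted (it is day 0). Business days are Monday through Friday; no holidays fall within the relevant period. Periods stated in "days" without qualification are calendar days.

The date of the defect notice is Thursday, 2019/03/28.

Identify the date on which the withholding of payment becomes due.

The last day of the remediation period: 85 calendar days after 2019/03/28 is 2019/06/21.
Adding 83 calendar days to 2019/06/21 gives 2019/09/12, which is the last day of the consultation period.
The last day of the waiting period: 2019/09/12 + 5 days = 2019/09/17.
The date on which the withholding of payment becomes due: counting 5 business days from Tuesday, 2019/09/17 (Sep 18, Sep 19, Sep 20, Sep 23, Sep 24, skipping weekends) reaches Tuesday, 2019/09/24.

2019/09/24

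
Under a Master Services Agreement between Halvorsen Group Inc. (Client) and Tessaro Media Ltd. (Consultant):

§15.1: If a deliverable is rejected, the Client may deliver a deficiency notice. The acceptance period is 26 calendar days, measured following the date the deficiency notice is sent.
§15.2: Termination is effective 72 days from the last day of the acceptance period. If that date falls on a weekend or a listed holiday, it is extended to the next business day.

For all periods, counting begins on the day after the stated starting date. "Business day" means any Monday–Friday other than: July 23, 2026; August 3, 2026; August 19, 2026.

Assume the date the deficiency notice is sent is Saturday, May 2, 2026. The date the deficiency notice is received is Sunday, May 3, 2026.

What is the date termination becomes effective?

Adding 26 calendar days to May 2, 2026 gives May 28, 2026, which is the last day of the acceptance period.
The date termination becomes effective: 72 calendar days after May 28, 2026 is August 8, 2026. That falls on a Saturday, so it rolls to the next business day, Monday, August 10, 2026.

August 10, 2026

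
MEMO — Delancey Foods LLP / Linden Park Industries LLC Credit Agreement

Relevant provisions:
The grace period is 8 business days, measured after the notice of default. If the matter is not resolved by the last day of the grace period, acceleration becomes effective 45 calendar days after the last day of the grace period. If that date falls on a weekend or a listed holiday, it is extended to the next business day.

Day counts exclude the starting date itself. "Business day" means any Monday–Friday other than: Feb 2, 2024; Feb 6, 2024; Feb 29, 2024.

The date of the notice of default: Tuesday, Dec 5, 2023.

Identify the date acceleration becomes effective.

Jan 29, 2024

From Tuesday, Dec 5, 2023, 8 business days (Dec 6, Dec 7, Dec 8, Dec 11, Dec 12, Dec 13, Dec 14, Dec 15, skipping weekends) brings us to Friday, Dec 15, 2023, which is the last day of the grace period.
Adding 45 calendar days to Dec 15, 2023 gives Jan 29, 2024, which is the date acceleration becomes effective. Jan 29, 2024 is a Monday and is not a listed holiday, so no roll-forward applies.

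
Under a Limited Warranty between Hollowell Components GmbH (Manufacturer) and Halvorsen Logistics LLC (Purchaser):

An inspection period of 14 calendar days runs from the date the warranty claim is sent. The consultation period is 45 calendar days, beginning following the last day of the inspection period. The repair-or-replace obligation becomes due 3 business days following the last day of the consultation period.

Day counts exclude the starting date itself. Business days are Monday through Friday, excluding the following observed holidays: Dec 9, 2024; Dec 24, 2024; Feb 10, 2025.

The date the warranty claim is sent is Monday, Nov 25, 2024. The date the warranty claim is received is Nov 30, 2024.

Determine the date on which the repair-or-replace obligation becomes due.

Jan 28, 2025

The last day of the inspection period: 14 calendar days after Nov 25, 2024 is Dec 9, 2024.
The last day of the consultation period: 45 calendar days after Dec 9, 2024 is Jan 23, 2025.
From Thursday, Jan 23, 2025, 3 business days (Jan 24, Jan 27, Jan 28, skipping weekends) brings us to Tuesday, Jan 28, 2025, which is the date on which the repair-or-replace obligation becomes due.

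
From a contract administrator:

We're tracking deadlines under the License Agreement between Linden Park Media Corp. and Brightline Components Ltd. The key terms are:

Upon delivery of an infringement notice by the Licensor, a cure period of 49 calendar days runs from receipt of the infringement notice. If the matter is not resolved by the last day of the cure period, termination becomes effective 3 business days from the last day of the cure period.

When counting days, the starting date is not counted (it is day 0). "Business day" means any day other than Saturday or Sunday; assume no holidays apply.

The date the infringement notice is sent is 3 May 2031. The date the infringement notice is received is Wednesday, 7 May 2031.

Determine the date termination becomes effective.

Adding 49 calendar days to 7 May 2031 gives 25 June 2031, which is the last day of the cure period.
The date termination becomes effective: 3 business days after Wednesday, 25 June 2031, skipping weekends — Jun 26, Jun 27, Jun 30 — lands on Monday, 30 June 2031.

30 June 2031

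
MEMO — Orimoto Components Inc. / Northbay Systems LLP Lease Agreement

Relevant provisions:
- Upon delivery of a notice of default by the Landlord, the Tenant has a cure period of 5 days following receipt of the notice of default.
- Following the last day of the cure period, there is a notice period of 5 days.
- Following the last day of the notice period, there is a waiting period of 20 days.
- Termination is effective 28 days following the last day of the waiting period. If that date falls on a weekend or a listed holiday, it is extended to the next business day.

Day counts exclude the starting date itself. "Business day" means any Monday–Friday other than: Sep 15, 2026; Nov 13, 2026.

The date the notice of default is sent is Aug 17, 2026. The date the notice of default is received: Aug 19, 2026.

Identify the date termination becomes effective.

Adding 5 calendar days to Aug 19, 2026 gives Aug 24, 2026, which is the last day of the cure period.
The last day of the notice period: 5 calendar days after Aug 24, 2026 is Aug 29, 2026.
Adding 20 calendar days to Aug 29, 2026 gives Sep 18, 2026, which is the last day of the waiting period.
The date termination becomes effective: Sep 18, 2026 + 28 days = Oct 16, 2026. Oct 16, 2026 is a Friday and is not a listed holiday, so no roll-forward applies.

Oct 16, 2026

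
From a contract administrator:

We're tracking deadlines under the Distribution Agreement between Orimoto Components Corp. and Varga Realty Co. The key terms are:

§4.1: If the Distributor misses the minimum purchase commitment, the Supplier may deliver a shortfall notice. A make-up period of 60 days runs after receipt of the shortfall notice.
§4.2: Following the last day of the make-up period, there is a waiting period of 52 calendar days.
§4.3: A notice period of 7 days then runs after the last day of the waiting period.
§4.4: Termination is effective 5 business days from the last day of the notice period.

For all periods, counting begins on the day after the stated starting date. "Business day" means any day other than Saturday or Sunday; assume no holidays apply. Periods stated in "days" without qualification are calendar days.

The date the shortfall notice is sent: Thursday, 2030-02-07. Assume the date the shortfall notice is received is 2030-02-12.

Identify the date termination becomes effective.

The last day of the make-up period: 2030-02-12 + 60 days = 2030-04-13.
The last day of the waiting period: 52 calendar days after 2030-04-13 is 2030-06-04.
The last day of the notice period: 7 calendar days after 2030-06-04 is 2030-06-11.
The date termination becomes effective: counting 5 business days from Tuesday, 2030-06-11 (Jun 12, Jun 13, Jun 14, Jun 17, Jun 18, skipping weekends) reaches Tuesday, 2030-06-18.

2030-06-18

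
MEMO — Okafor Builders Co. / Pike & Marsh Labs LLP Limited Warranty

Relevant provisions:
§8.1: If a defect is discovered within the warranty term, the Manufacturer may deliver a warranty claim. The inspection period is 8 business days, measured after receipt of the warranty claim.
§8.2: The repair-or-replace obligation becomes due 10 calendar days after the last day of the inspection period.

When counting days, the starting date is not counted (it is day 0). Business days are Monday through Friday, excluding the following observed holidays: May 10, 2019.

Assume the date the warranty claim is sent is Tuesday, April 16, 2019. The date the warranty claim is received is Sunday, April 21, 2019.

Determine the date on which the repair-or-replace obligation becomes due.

The last day of the inspection period: counting 8 business days from Sunday, April 21, 2019 (Apr 22, Apr 23, Apr 24, Apr 25, Apr 26, Apr 29, Apr 30, May 1, skipping weekends) reaches Wednesday, May 1, 2019.
Adding 10 calendar days to May 1, 2019 gives May 11, 2019, which is the date on which the repair-or-replace obligation becomes due.

May 11, 2019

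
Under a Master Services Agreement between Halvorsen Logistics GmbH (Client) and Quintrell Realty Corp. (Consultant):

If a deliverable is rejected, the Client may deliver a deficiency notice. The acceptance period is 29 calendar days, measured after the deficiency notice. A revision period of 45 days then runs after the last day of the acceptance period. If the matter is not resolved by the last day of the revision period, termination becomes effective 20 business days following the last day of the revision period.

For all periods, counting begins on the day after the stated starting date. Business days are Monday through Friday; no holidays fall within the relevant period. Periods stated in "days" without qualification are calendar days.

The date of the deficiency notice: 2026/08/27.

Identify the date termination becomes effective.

2026/12/07

Adding 29 calendar days to 2026/08/27 gives 2026/09/25, which is the last day of the acceptance period.
The last day of the revision period: 45 calendar days after 2026/09/25 is 2026/11/09.
From Monday, 2026/11/09, 20 business days (Nov 10, Nov 11, Nov 12, Nov 13, …, Dec 3, Dec 4, Dec 7, skipping weekends) brings us to Monday, 2026/12/07, which is the date termination becomes effective.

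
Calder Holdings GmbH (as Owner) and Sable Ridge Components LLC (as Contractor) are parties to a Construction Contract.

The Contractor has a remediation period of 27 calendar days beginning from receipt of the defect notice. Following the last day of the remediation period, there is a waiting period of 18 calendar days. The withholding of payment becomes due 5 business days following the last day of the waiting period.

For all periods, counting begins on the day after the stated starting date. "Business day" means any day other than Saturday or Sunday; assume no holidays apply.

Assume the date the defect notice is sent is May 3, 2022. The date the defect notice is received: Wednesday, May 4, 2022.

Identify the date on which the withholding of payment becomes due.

June 24, 2022

Adding 27 calendar days to May 4, 2022 gives May 31, 2022, which is the last day of the remediation period.
The last day of the waiting period: May 31, 2022 + 18 days = June 18, 2022.
The date on which the withholding of payment becomes due: 5 business days after Saturday, June 18, 2022, skipping weekends — Jun 20, Jun 21, Jun 22, Jun 23, Jun 24 — lands on Friday, June 24, 2022.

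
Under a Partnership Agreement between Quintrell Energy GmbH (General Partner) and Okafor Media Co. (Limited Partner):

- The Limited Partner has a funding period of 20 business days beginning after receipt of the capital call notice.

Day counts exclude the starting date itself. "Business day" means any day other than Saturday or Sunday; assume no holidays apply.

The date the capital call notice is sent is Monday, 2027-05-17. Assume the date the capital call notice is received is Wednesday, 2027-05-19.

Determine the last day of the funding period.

The last day of the funding period: 20 business days after Wednesday, 2027-05-19, skipping weekends — May 20, May 21, May 24, May 25, …, Jun 14, Jun 15, Jun 16 — lands on Wednesday, 2027-06-16.

2027-06-16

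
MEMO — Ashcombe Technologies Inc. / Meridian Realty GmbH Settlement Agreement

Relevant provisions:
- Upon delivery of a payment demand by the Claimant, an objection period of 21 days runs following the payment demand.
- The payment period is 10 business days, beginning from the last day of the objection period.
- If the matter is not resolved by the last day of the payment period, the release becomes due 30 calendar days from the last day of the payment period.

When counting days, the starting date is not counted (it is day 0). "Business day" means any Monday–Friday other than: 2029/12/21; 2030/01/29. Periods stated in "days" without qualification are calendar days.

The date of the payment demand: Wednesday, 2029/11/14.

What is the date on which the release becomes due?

2030/01/18

The last day of the objection period: 2029/11/14 + 21 days = 2029/12/05.
From Wednesday, 2029/12/05, 10 business days (Dec 6, Dec 7, Dec 10, Dec 11, Dec 12, Dec 13, Dec 14, Dec 17, Dec 18, Dec 19, skipping weekends) brings us to Wednesday, 2029/12/19, which is the last day of the payment period.
The date on which the release becomes due: 2029/12/19 + 30 days = 2030/01/18.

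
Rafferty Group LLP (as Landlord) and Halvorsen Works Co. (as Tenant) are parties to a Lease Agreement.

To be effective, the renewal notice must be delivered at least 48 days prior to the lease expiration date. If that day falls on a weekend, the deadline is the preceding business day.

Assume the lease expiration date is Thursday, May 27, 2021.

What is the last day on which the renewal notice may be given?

Counting back 48 calendar days from May 27, 2021 gives Apr 9, 2021. That is a Friday, so no adjustment is needed.

Apr 9, 2021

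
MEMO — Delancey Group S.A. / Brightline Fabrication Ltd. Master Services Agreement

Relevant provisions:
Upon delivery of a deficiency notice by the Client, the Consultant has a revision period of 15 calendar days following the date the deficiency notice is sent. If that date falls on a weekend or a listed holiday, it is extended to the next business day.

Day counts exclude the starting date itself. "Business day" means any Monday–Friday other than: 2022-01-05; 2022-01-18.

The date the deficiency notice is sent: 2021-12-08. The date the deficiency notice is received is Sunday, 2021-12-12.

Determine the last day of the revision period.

The last day of the revision period: 2021-12-08 + 15 days = 2021-12-23. 2021-12-23 is a Thursday and is not a listed holiday, so no roll-forward applies.

2021-12-23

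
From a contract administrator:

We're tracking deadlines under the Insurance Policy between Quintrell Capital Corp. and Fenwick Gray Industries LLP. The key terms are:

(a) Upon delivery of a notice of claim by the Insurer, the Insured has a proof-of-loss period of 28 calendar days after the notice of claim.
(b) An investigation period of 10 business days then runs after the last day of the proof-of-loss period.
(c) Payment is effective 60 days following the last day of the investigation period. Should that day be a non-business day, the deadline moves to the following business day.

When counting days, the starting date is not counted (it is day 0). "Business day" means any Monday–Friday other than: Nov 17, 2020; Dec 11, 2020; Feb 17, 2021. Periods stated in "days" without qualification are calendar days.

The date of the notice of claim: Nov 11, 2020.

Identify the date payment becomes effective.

Feb 22, 2021

The last day of the proof-of-loss period: Nov 11, 2020 + 28 days = Dec 9, 2020.
From Wednesday, Dec 9, 2020, 10 business days (Dec 10, Dec 14, Dec 15, Dec 16, Dec 17, Dec 18, Dec 21, Dec 22, Dec 23, Dec 24, skipping weekends and the listed holiday on Dec 11) brings us to Thursday, Dec 24, 2020, which is the last day of the investigation period.
The date payment becomes effective: Dec 24, 2020 + 60 days = Feb 22, 2021. Feb 22, 2021 is a Monday and is not a listed holiday, so no roll-forward applies.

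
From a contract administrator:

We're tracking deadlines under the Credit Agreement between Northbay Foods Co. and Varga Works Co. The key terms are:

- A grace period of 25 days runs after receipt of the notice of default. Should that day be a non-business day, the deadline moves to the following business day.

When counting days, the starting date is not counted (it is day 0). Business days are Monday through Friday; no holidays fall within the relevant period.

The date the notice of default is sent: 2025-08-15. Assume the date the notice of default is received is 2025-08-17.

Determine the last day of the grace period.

2025-09-11

The last day of the grace period: 25 calendar days after 2025-08-17 is 2025-09-11. 2025-09-11 is a Thursday, so no roll-forward applies.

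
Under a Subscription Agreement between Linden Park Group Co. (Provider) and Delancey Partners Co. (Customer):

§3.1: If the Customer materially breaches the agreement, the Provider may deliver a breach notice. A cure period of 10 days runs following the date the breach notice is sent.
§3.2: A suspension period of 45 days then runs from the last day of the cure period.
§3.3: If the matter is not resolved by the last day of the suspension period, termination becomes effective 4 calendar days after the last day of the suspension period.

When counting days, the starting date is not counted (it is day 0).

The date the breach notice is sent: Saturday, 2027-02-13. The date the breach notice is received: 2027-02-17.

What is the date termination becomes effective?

2027-04-13

Adding 10 calendar days to 2027-02-13 gives 2027-02-23, which is the last day of the cure period.
The last day of the suspension period: 45 calendar days after 2027-02-23 is 2027-04-09.
Adding 4 calendar days to 2027-04-09 gives 2027-04-13, which is the date termination becomes effective.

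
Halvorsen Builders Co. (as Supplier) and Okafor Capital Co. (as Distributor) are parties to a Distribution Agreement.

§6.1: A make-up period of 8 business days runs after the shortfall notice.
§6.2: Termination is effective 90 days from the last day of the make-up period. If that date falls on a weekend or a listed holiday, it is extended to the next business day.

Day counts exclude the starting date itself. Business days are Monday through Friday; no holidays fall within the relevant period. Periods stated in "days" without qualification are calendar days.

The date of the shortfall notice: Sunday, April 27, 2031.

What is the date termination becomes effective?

August 5, 2031

The last day of the make-up period: counting 8 business days from Sunday, April 27, 2031 (Apr 28, Apr 29, Apr 30, May 1, May 2, May 5, May 6, May 7, skipping weekends) reaches Wednesday, May 7, 2031.
The date termination becomes effective: 90 calendar days after May 7, 2031 is August 5, 2031. August 5, 2031 is a Tuesday, so no roll-forward applies.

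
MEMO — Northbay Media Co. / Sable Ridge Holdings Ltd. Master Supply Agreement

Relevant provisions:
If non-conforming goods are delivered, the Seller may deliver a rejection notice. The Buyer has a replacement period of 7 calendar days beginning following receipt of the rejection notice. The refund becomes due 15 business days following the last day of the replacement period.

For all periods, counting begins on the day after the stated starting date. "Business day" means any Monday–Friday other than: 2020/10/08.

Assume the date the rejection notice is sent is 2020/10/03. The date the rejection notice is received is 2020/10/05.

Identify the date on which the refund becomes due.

2020/11/02

The last day of the replacement period: 7 calendar days after 2020/10/05 is 2020/10/12.
From Monday, 2020/10/12, 15 business days (Oct 13, Oct 14, Oct 15, Oct 16, …, Oct 29, Oct 30, Nov 2, skipping weekends) brings us to Monday, 2020/11/02, which is the date on which the refund becomes due.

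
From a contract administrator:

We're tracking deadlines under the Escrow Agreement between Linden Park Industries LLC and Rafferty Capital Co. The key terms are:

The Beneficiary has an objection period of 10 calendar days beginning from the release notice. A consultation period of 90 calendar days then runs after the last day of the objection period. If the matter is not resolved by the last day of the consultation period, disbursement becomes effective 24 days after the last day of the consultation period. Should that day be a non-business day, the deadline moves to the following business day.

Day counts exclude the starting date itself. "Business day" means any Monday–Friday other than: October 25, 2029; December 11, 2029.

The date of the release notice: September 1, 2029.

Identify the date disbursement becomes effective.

January 3, 2030

Adding 10 calendar days to September 1, 2029 gives September 11, 2029, which is the last day of the objection period.
The last day of the consultation period: September 11, 2029 + 90 days = December 10, 2029.
Adding 24 calendar days to December 10, 2029 gives January 3, 2030, which is the date disbursement becomes effective. January 3, 2030 is a Thursday and is not a listed holiday, so no roll-forward applies.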